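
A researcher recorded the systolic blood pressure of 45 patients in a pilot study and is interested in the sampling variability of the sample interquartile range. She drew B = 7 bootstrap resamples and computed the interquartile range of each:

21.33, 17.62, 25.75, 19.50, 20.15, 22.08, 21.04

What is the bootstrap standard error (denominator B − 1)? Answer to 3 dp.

Bootstrap SE is the standard deviation of the 7 replicate interquartile ranges.
Mean of replicates: (21.33 + 17.62 + 25.75 + 19.50 + 20.15 + 22.08 + 21.04) / 7 = 147.4700 / 7 = 21.0671
Sum of squared deviations: (+0.2629)² + (−3.4471)² + (+4.6829)² + (−1.5671)² + (−0.9171)² + (+1.0129)² + (−0.0271)² = 38.2047
Variance = 38.2047 / 6 = 6.3675
SE* = √6.3675

SE* = 2.523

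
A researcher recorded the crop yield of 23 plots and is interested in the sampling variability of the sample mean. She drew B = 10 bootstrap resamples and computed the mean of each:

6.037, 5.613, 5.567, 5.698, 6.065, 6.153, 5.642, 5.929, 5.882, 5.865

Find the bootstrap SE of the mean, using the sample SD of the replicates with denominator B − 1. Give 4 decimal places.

Bootstrap SE is the standard deviation of the 10 replicate means.
Mean of replicates: (6.037 + 5.613 + 5.567 + 5.698 + 6.065 + 6.153 + 5.642 + 5.929 + 5.882 + 5.865) / 10 = 58.45100 / 10 = 5.84510
Sum of squared deviations: (+0.19190)² + (−0.23210)² + (−0.27810)² + (−0.14710)² + (+0.21990)² + (+0.30790)² + (−0.20310)² + (+0.08390)² + (+0.03690)² + (+0.01990)² = 0.38288
Variance = 0.38288 / 9 = 0.04254
SE* = √0.04254

SE* = 0.2063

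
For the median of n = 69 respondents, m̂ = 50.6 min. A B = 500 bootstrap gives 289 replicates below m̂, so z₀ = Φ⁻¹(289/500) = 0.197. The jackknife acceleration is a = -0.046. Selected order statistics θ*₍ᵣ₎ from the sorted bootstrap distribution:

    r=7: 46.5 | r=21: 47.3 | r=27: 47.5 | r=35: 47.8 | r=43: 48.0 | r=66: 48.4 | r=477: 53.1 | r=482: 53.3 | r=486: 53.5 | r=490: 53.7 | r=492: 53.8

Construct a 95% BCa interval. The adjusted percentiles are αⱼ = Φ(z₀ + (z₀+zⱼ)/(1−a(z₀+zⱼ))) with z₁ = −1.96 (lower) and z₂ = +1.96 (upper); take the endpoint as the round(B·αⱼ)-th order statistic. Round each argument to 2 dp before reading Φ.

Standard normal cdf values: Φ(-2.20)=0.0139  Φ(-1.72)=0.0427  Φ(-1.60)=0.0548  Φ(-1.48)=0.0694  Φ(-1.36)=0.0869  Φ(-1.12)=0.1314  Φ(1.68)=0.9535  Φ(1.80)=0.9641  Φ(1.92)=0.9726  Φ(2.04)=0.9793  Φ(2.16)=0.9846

Lower: z₀ + z₁ = 0.197 + (-1.960) = -1.763; 1 − a(z₀+z₁) = 1 − (-0.046)(-1.763) = 0.9189; argument = 0.197 + (-1.763)/0.9189 = -1.7216 → -1.72.
α₁ = Φ(-1.72) = 0.0427; rank = round(500 × 0.0427) = 21; θ*₍21₎ = 47.3.
Upper: z₀ + z₂ = 2.157; 1 − a(z₀+z₂) = 1.0992; argument = 2.1593 → 2.16; α₂ = 0.9846; rank = 492; θ*₍492₎ = 53.8.

(47.3, 53.8)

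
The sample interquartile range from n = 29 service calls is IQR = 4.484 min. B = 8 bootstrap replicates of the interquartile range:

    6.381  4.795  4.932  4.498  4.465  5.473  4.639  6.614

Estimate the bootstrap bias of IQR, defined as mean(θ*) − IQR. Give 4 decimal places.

bias = +0.7406

mean(θ*) = (6.381 + 4.795 + 4.932 + 4.498 + 4.465 + 5.473 + 4.639 + 6.614) / 8 = 5.22462
bias = 5.22462 − 4.484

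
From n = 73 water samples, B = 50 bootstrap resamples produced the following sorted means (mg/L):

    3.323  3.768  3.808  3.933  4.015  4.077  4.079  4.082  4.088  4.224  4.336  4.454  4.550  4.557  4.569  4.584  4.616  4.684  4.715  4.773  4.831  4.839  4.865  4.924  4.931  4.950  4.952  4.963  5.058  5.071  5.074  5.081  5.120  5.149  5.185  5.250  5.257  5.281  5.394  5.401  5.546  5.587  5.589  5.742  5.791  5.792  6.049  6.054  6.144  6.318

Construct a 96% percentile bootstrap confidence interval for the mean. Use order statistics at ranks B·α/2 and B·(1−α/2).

(3.323, 6.144)

α = 0.04; lower rank = 50 × 0.020 = 1; upper rank = 50 × 0.980 = 49.
The 1st smallest replicate is 3.323; the 49th is 6.144.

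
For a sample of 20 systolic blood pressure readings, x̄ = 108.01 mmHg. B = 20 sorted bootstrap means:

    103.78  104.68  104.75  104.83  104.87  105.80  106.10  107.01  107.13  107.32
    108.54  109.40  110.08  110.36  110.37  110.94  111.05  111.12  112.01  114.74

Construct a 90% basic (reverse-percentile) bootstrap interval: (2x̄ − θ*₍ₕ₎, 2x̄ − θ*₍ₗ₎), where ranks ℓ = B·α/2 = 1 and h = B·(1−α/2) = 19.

Percentile endpoints at ranks 1 and 19: θ*₍1₎ = 103.78, θ*₍19₎ = 112.01.
Basic interval reflects these around x̄:
  lower = 2 × 108.01 − 112.01 = 104.01
  upper = 2 × 108.01 − 103.78 = 112.24

(104.01, 112.24)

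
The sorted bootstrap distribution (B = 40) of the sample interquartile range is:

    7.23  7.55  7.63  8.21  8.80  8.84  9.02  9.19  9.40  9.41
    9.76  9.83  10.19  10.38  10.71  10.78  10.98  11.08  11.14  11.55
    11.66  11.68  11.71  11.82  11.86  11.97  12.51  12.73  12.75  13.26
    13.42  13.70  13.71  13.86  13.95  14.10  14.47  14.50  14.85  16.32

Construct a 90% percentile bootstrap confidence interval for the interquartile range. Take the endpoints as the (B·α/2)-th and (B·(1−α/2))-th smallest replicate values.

α = 0.10; lower rank = 40 × 0.050 = 2; upper rank = 40 × 0.950 = 38.
The 2nd smallest replicate is 7.55; the 38th is 14.50.

(7.55, 14.50)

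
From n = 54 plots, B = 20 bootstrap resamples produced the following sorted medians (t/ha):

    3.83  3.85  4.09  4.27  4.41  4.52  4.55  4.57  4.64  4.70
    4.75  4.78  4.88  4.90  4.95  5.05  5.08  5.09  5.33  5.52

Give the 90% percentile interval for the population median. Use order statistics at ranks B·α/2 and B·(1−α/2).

α = 0.10; lower rank = 20 × 0.050 = 1; upper rank = 20 × 0.950 = 19.
The 1st smallest replicate is 3.83; the 19th is 5.33.

(3.83, 5.33)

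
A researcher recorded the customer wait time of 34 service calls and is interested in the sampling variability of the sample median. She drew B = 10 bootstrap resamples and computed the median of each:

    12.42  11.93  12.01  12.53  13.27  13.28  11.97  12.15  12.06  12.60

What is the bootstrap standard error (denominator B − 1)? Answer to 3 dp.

SE* = 0.508

Bootstrap SE is the standard deviation of the 10 replicate medians.
Mean of replicates: (12.42 + 11.93 + 12.01 + 12.53 + 13.27 + 13.28 + 11.97 + 12.15 + 12.06 + 12.60) / 10 = 124.2200 / 10 = 12.4220
Sum of squared deviations: (−0.0020)² + (−0.4920)² + (−0.4120)² + (+0.1080)² + (+0.8480)² + (+0.8580)² + (−0.4520)² + (−0.2720)² + (−0.3620)² + (+0.1780)² = 2.3198
Variance = 2.3198 / 9 = 0.2578
SE* = √0.2578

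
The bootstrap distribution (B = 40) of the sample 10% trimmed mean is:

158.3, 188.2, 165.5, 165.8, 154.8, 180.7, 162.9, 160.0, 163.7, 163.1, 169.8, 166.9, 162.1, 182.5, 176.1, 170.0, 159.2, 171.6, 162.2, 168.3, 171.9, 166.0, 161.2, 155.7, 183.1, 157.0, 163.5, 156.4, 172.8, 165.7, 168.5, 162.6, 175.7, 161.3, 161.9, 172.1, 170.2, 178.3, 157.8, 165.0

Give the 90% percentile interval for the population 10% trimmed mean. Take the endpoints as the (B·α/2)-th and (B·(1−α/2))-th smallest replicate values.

(155.7, 182.5)

Sorted replicates: 154.8, 155.7, 156.4, 157.0, 157.8, 158.3, 159.2, 160.0, 161.2, 161.3, 161.9, 162.1, 162.2, 162.6, 162.9, 163.1, 163.5, 163.7, 165.0, 165.5, 165.7, 165.8, 166.0, 166.9, 168.3, 168.5, 169.8, 170.0, 170.2, 171.6, 171.9, 172.1, 172.8, 175.7, 176.1, 178.3, 180.7, 182.5, 183.1, 188.2
α = 0.10; lower rank = 40 × 0.050 = 2; upper rank = 40 × 0.950 = 38.
The 2nd smallest replicate is 155.7; the 38th is 182.5.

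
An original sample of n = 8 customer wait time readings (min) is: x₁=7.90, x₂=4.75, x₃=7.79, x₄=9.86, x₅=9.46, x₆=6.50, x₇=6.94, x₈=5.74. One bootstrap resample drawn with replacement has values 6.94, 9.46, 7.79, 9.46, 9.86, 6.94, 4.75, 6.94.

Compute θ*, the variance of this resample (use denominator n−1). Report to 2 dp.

Mean = 7.7675; sum of squared deviations = 21.2678
s² = 21.2678 / 7 = 3.0383

θ* = 3.04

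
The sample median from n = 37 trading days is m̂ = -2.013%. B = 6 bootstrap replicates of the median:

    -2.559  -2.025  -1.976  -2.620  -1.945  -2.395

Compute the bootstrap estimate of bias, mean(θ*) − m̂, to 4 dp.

mean(θ*) = ((-2.559) + (-2.025) + (-1.976) + (-2.620) + (-1.945) + (-2.395)) / 6 = -2.25333
bias = -2.25333 − -2.013

bias = −0.2403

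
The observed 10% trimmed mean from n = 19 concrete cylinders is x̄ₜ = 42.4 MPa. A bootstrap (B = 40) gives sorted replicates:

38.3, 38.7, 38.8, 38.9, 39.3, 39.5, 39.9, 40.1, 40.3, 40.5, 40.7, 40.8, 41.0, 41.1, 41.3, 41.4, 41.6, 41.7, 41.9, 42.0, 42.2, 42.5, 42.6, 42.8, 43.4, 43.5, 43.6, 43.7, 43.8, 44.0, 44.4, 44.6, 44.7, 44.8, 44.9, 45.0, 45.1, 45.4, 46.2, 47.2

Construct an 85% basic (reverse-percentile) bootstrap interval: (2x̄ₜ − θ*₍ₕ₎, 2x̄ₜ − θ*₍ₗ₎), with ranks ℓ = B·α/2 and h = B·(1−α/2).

Percentile endpoints at ranks 3 and 37: θ*₍3₎ = 38.8, θ*₍37₎ = 45.1.
Basic interval reflects these around x̄ₜ:
  lower = 2 × 42.4 − 45.1 = 39.7
  upper = 2 × 42.4 − 38.8 = 46.0

(39.7, 46.0)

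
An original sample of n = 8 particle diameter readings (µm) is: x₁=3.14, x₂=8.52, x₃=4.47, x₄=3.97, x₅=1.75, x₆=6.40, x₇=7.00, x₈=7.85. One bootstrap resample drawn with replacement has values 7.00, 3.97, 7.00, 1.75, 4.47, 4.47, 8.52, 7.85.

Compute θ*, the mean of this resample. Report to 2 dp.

θ* = 5.63

Mean = (7.00 + 3.97 + 7.00 + 1.75 + 4.47 + 4.47 + 8.52 + 7.85) / 8 = 45.030 / 8 = 5.63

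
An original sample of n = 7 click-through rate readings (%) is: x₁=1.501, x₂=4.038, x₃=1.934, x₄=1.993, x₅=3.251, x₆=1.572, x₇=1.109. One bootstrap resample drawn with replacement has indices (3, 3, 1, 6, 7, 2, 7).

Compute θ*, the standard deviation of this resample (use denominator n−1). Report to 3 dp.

θ* = 1.007

Resample values: 1.934, 1.934, 1.501, 1.572, 1.109, 4.038, 1.109.
Mean = 1.8853; sum of squared deviations = 6.0900
s² = 6.0900 / 6 = 1.0150
s = √1.0150 = 1.007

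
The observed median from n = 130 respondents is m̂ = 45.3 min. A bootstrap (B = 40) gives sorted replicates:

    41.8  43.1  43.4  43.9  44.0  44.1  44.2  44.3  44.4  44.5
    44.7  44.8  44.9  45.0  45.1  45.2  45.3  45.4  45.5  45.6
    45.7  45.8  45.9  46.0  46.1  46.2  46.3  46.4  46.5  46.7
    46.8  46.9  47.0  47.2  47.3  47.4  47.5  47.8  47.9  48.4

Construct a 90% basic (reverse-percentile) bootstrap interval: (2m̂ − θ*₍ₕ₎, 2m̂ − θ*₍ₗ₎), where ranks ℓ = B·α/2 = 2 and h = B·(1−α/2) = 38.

Percentile endpoints at ranks 2 and 38: θ*₍2₎ = 43.1, θ*₍38₎ = 47.8.
Basic interval reflects these around m̂:
  lower = 2 × 45.3 − 47.8 = 42.8
  upper = 2 × 45.3 − 43.1 = 47.5

(42.8, 47.5)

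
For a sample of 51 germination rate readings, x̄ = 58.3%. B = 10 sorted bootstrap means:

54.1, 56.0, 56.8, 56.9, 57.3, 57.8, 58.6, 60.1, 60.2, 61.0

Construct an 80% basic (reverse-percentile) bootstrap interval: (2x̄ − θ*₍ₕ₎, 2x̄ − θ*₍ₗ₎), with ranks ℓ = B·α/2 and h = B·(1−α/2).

Percentile endpoints at ranks 1 and 9: θ*₍1₎ = 54.1, θ*₍9₎ = 60.2.
Basic interval reflects these around x̄:
  lower = 2 × 58.3 − 60.2 = 56.4
  upper = 2 × 58.3 − 54.1 = 62.5

(56.4, 62.5)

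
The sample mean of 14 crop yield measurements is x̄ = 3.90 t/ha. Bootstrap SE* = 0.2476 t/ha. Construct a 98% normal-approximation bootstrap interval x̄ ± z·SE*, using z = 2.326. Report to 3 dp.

(3.324, 4.476)

Margin = 2.326 × 0.2476 = 0.5759
Interval: 3.90 ± 0.5759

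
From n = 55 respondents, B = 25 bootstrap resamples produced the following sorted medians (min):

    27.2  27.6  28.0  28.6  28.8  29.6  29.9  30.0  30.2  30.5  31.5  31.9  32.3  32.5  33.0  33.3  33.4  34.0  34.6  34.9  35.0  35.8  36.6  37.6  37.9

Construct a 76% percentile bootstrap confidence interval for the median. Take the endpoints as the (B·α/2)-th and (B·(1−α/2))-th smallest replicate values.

(28.0, 35.8)

α = 0.24; lower rank = 25 × 0.120 = 3; upper rank = 25 × 0.880 = 22.
The 3rd smallest replicate is 28.0; the 22nd is 35.8.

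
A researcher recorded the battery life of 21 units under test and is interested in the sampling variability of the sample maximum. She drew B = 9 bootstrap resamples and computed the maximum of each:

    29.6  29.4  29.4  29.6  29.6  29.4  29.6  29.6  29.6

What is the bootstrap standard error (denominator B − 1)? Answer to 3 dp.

Bootstrap SE is the standard deviation of the 9 replicate maximums.
Mean of replicates: (29.6 + 29.4 + 29.4 + 29.6 + 29.6 + 29.4 + 29.6 + 29.6 + 29.6) / 9 = 265.8000 / 9 = 29.5333
Sum of squared deviations: (+0.0667)² + (−0.1333)² + (−0.1333)² + (+0.0667)² + (+0.0667)² + (−0.1333)² + (+0.0667)² + (+0.0667)² + (+0.0667)² = 0.0800
Variance = 0.0800 / 8 = 0.0100
SE* = √0.0100

SE* = 0.100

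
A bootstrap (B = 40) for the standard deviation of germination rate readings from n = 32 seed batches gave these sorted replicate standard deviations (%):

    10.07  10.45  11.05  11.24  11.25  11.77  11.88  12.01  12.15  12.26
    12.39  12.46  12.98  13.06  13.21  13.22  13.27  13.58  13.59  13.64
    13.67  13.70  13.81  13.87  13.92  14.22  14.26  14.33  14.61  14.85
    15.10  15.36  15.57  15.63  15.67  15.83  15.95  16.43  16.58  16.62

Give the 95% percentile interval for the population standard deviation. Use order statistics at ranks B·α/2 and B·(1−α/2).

(10.07, 16.58)

α = 0.05; lower rank = 40 × 0.025 = 1; upper rank = 40 × 0.975 = 39.
The 1st smallest replicate is 10.07; the 39th is 16.58.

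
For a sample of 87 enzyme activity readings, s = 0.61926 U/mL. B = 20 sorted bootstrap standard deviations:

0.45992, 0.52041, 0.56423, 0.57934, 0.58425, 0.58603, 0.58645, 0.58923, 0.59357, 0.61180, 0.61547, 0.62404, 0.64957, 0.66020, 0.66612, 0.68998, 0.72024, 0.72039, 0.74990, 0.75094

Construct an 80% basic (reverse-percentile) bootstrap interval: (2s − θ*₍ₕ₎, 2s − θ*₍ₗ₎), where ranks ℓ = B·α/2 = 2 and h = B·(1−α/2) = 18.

(0.51813, 0.71811)

Percentile endpoints at ranks 2 and 18: θ*₍2₎ = 0.52041, θ*₍18₎ = 0.72039.
Basic interval reflects these around s:
  lower = 2 × 0.61926 − 0.72039 = 0.51813
  upper = 2 × 0.61926 − 0.52041 = 0.71811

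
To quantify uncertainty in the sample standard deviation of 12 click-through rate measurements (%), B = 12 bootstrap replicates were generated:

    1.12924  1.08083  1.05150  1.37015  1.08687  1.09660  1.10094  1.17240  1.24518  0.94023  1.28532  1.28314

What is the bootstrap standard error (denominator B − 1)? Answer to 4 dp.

Bootstrap SE is the standard deviation of the 12 replicate standard deviations.
Mean of replicates: (1.12924 + 1.08083 + 1.05150 + 1.37015 + 1.08687 + 1.09660 + 1.10094 + 1.17240 + 1.24518 + 0.94023 + 1.28532 + 1.28314) / 12 = 13.842400 / 12 = 1.153533
Sum of squared deviations: (−0.024293)² + (−0.072703)² + (−0.102033)² + (+0.216617)² + (−0.066663)² + (−0.056933)² + (−0.052593)² + (+0.018867)² + (+0.091647)² + (−0.213303)² + (+0.131787)² + (+0.129607)² = 0.162080
Variance = 0.162080 / 11 = 0.014735
SE* = √0.014735

SE* = 0.1214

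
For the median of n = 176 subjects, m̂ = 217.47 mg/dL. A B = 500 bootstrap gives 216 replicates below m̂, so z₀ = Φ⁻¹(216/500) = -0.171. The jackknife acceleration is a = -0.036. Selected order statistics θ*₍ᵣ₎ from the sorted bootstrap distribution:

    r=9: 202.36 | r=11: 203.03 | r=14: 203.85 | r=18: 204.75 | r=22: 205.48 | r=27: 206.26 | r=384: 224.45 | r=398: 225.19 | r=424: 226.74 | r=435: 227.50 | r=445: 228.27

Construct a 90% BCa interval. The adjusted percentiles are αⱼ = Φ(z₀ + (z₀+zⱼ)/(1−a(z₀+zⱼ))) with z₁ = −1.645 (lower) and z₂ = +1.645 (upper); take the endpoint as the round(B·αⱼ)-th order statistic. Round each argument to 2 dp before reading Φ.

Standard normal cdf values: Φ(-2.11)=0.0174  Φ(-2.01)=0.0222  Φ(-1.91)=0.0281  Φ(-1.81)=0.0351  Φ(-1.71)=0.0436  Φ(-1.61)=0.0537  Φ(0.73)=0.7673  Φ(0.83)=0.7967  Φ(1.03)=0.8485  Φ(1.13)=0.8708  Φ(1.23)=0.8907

(202.36, 228.27)

Lower: z₀ + z₁ = -0.171 + (-1.645) = -1.816; 1 − a(z₀+z₁) = 1 − (-0.036)(-1.816) = 0.9346; argument = -0.171 + (-1.816)/0.9346 = -2.1140 → -2.11.
α₁ = Φ(-2.11) = 0.0174; rank = round(500 × 0.0174) = 9; θ*₍9₎ = 202.36.
Upper: z₀ + z₂ = 1.474; 1 − a(z₀+z₂) = 1.0531; argument = 1.2287 → 1.23; α₂ = 0.8907; rank = 445; θ*₍445₎ = 228.27.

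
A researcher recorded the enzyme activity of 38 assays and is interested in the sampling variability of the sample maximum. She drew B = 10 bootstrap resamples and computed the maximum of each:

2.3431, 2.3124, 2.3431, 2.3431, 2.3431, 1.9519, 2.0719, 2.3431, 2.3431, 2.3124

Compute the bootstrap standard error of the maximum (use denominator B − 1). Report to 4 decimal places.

Bootstrap SE is the standard deviation of the 10 replicate maximums.
Mean of replicates: (2.3431 + 2.3124 + 2.3431 + 2.3431 + 2.3431 + 1.9519 + 2.0719 + 2.3431 + 2.3431 + 2.3124) / 10 = 22.70720 / 10 = 2.27072
Sum of squared deviations: (+0.07238)² + (+0.04168)² + (+0.07238)² + (+0.07238)² + (+0.07238)² + (−0.31882)² + (−0.19882)² + (+0.07238)² + (+0.07238)² + (+0.04168)² = 0.17608
Variance = 0.17608 / 9 = 0.01956
SE* = √0.01956

SE* = 0.1399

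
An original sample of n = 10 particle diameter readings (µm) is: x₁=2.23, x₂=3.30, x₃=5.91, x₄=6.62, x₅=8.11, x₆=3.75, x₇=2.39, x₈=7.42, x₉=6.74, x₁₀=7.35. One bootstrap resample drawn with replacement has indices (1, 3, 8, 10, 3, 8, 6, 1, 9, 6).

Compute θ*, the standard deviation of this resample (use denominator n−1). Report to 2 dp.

θ* = 2.10

Resample values: 2.23, 5.91, 7.42, 7.35, 5.91, 7.42, 3.75, 2.23, 6.74, 3.75.
Mean = 5.2710; sum of squared deviations = 39.6555
s² = 39.6555 / 9 = 4.4062
s = √4.4062 = 2.10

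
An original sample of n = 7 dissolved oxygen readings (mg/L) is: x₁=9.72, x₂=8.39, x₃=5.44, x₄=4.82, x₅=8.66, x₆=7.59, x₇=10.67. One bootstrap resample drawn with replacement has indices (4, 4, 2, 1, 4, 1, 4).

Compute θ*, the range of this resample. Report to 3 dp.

Resample values: 4.82, 4.82, 8.39, 9.72, 4.82, 9.72, 4.82.
Range = 9.72 − 4.82 = 4.900

θ* = 4.900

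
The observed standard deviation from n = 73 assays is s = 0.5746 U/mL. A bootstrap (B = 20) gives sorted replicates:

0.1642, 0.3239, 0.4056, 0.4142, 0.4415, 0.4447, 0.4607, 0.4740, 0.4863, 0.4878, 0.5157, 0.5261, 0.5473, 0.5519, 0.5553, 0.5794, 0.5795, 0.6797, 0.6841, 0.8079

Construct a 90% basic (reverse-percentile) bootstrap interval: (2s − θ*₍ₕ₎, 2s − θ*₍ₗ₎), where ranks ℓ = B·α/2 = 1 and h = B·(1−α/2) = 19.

(0.4651, 0.9850)

Percentile endpoints at ranks 1 and 19: θ*₍1₎ = 0.1642, θ*₍19₎ = 0.6841.
Basic interval reflects these around s:
  lower = 2 × 0.5746 − 0.6841 = 0.4651
  upper = 2 × 0.5746 − 0.1642 = 0.9850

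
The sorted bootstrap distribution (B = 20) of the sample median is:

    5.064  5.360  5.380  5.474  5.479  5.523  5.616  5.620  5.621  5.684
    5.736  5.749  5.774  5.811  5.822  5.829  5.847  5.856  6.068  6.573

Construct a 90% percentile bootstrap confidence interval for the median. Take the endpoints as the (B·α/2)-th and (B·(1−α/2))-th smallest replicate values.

α = 0.10; lower rank = 20 × 0.050 = 1; upper rank = 20 × 0.950 = 19.
The 1st smallest replicate is 5.064; the 19th is 6.068.

(5.064, 6.068)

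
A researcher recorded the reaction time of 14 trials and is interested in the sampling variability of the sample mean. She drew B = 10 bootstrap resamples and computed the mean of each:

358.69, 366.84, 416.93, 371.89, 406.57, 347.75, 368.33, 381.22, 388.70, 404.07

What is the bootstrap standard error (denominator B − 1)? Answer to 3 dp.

Bootstrap SE is the standard deviation of the 10 replicate means.
Mean of replicates: (358.69 + 366.84 + 416.93 + 371.89 + 406.57 + 347.75 + 368.33 + 381.22 + 388.70 + 404.07) / 10 = 3810.9900 / 10 = 381.0990
Sum of squared deviations: (−22.4090)² + (−14.2590)² + (+35.8310)² + (−9.2090)² + (+25.4710)² + (−33.3490)² + (−12.7690)² + (+0.1210)² + (+7.6010)² + (+22.9710)² = 4583.5803
Variance = 4583.5803 / 9 = 509.2867
SE* = √509.2867

SE* = 22.567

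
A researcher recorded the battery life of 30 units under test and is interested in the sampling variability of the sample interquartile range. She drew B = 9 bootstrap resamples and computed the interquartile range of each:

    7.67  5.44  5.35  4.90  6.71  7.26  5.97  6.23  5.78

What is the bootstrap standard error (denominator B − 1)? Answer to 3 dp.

Bootstrap SE is the standard deviation of the 9 replicate interquartile ranges.
Mean of replicates: (7.67 + 5.44 + 5.35 + 4.90 + 6.71 + 7.26 + 5.97 + 6.23 + 5.78) / 9 = 55.3100 / 9 = 6.1456
Sum of squared deviations: (+1.5244)² + (−0.7056)² + (−0.7956)² + (−1.2456)² + (+0.5644)² + (+1.1144)² + (−0.1756)² + (+0.0844)² + (−0.3656)² = 6.7382
Variance = 6.7382 / 8 = 0.8423
SE* = √0.8423

SE* = 0.918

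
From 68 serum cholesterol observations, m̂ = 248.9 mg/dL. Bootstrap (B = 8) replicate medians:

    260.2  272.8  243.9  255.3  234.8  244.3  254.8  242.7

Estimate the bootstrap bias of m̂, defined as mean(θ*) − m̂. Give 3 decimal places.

mean(θ*) = (260.2 + 272.8 + 243.9 + 255.3 + 234.8 + 244.3 + 254.8 + 242.7) / 8 = 251.1000
bias = 251.1000 − 248.9

bias = +2.200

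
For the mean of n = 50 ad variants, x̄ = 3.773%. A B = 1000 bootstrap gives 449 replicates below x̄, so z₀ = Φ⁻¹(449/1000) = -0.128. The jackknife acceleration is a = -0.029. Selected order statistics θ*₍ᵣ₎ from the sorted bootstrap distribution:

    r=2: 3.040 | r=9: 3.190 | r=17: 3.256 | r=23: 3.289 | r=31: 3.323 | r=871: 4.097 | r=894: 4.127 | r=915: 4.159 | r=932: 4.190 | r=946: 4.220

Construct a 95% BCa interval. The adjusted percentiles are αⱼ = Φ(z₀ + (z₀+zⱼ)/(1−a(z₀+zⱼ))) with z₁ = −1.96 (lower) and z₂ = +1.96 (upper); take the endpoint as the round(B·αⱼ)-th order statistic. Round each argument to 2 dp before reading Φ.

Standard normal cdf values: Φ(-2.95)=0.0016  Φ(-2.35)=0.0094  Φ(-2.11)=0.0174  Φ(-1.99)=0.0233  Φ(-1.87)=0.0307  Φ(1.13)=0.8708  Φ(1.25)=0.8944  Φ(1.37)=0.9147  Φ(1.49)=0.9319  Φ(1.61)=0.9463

(3.190, 4.220)

Lower: z₀ + z₁ = -0.128 + (-1.960) = -2.088; 1 − a(z₀+z₁) = 1 − (-0.029)(-2.088) = 0.9394; argument = -0.128 + (-2.088)/0.9394 = -2.3506 → -2.35.
α₁ = Φ(-2.35) = 0.0094; rank = round(1000 × 0.0094) = 9; θ*₍9₎ = 3.190.
Upper: z₀ + z₂ = 1.832; 1 − a(z₀+z₂) = 1.0531; argument = 1.6116 → 1.61; α₂ = 0.9463; rank = 946; θ*₍946₎ = 4.220.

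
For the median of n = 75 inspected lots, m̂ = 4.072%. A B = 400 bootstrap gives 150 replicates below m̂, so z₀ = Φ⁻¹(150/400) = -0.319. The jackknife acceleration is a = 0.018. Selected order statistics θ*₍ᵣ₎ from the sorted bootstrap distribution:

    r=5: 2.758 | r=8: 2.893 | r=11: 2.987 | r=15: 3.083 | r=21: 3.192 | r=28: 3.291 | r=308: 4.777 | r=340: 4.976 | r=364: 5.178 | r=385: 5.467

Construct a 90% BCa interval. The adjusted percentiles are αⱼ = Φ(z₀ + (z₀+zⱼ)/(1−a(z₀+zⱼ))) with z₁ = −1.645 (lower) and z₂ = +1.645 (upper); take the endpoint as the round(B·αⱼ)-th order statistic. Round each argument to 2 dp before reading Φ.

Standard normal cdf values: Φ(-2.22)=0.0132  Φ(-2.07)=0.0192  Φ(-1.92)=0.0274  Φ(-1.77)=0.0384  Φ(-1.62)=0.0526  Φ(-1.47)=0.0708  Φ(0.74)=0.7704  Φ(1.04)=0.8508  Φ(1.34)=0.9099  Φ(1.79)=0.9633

Lower: z₀ + z₁ = -0.319 + (-1.645) = -1.964; 1 − a(z₀+z₁) = 1 − (0.018)(-1.964) = 1.0354; argument = -0.319 + (-1.964)/1.0354 = -2.2159 → -2.22.
α₁ = Φ(-2.22) = 0.0132; rank = round(400 × 0.0132) = 5; θ*₍5₎ = 2.758.
Upper: z₀ + z₂ = 1.326; 1 − a(z₀+z₂) = 0.9761; argument = 1.0394 → 1.04; α₂ = 0.8508; rank = 340; θ*₍340₎ = 4.976.

(2.758, 4.976)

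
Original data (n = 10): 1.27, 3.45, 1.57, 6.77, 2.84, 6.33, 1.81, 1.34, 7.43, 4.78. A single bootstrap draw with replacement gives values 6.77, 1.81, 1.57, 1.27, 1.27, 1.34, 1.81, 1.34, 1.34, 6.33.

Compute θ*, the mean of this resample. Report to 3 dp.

Mean = (6.77 + 1.81 + 1.57 + 1.27 + 1.27 + 1.34 + 1.81 + 1.34 + 1.34 + 6.33) / 10 = 24.850 / 10 = 2.485

θ* = 2.485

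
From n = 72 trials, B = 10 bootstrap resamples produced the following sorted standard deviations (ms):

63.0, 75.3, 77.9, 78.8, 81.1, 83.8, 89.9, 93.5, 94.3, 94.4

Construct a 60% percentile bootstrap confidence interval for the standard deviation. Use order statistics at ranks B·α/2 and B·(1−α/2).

(75.3, 93.5)

α = 0.40; lower rank = 10 × 0.200 = 2; upper rank = 10 × 0.800 = 8.
The 2nd smallest replicate is 75.3; the 8th is 93.5.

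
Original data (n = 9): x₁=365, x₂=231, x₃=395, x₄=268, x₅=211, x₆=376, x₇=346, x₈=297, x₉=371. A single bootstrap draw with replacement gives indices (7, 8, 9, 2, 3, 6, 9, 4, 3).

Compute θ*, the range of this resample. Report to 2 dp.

θ* = 164.00

Resample values: 346, 297, 371, 231, 395, 376, 371, 268, 395.
Range = 395 − 231 = 164.00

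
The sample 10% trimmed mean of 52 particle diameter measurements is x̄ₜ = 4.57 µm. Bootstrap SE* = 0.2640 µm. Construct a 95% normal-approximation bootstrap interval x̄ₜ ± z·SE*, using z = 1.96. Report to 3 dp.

(4.053, 5.087)

Margin = 1.96 × 0.2640 = 0.5174
Interval: 4.57 ± 0.5174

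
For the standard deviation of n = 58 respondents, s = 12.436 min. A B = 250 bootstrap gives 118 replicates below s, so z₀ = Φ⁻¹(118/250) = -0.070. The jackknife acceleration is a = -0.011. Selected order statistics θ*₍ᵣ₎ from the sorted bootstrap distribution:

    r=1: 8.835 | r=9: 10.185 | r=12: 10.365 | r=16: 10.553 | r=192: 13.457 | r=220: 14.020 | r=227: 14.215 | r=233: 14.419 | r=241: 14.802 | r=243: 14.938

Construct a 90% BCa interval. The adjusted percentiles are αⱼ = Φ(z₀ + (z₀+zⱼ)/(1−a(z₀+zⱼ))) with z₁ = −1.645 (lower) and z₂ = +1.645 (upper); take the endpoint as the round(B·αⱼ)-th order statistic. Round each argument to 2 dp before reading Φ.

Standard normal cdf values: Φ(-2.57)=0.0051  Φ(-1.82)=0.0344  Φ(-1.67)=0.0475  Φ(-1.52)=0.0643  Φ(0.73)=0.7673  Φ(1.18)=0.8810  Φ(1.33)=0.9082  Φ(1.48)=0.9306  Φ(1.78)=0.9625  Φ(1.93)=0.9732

Lower: z₀ + z₁ = -0.070 + (-1.645) = -1.715; 1 − a(z₀+z₁) = 1 − (-0.011)(-1.715) = 0.9811; argument = -0.070 + (-1.715)/0.9811 = -1.8180 → -1.82.
α₁ = Φ(-1.82) = 0.0344; rank = round(250 × 0.0344) = 9; θ*₍9₎ = 10.185.
Upper: z₀ + z₂ = 1.575; 1 − a(z₀+z₂) = 1.0173; argument = 1.4782 → 1.48; α₂ = 0.9306; rank = 233; θ*₍233₎ = 14.419.

(10.185, 14.419)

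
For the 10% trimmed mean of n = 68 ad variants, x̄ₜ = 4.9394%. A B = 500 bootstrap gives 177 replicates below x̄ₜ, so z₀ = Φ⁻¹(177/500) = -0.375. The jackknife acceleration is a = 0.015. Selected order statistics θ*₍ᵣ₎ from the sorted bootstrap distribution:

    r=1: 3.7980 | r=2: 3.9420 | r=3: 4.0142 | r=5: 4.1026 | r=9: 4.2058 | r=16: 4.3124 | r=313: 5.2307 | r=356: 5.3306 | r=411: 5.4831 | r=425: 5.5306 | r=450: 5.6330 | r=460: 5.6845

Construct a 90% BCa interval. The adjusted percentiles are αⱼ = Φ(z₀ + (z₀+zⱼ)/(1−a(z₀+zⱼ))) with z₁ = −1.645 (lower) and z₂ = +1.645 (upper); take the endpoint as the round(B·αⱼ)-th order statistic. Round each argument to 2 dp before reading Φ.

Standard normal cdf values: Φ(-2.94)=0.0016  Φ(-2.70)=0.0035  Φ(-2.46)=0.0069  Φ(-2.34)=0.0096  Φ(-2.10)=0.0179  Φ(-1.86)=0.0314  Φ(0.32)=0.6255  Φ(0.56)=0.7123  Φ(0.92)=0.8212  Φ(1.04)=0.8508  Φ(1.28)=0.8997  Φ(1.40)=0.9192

Lower: z₀ + z₁ = -0.375 + (-1.645) = -2.020; 1 − a(z₀+z₁) = 1 − (0.015)(-2.020) = 1.0303; argument = -0.375 + (-2.020)/1.0303 = -2.3356 → -2.34.
α₁ = Φ(-2.34) = 0.0096; rank = round(500 × 0.0096) = 5; θ*₍5₎ = 4.1026.
Upper: z₀ + z₂ = 1.270; 1 − a(z₀+z₂) = 0.9809; argument = 0.9197 → 0.92; α₂ = 0.8212; rank = 411; θ*₍411₎ = 5.4831.

(4.1026, 5.4831)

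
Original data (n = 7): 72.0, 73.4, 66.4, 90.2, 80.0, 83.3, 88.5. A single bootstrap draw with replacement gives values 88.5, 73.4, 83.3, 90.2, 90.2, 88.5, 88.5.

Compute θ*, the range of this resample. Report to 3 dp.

θ* = 16.800

Range = 90.2 − 73.4 = 16.800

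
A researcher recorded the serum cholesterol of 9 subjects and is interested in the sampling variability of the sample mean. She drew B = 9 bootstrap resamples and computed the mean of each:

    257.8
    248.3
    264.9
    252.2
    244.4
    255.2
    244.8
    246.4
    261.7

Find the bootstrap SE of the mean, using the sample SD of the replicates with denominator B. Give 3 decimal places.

SE* = 7.091

Bootstrap SE is the standard deviation of the 9 replicate means.
Mean of replicates: (257.8 + 248.3 + 264.9 + 252.2 + 244.4 + 255.2 + 244.8 + 246.4 + 261.7) / 9 = 2275.7000 / 9 = 252.8556
Sum of squared deviations: (+4.9444)² + (−4.5556)² + (+12.0444)² + (−0.6556)² + (−8.4556)² + (+2.3444)² + (−8.0556)² + (−6.4556)² + (+8.8444)² = 452.4822
Variance = 452.4822 / 9 = 50.2758
SE* = √50.2758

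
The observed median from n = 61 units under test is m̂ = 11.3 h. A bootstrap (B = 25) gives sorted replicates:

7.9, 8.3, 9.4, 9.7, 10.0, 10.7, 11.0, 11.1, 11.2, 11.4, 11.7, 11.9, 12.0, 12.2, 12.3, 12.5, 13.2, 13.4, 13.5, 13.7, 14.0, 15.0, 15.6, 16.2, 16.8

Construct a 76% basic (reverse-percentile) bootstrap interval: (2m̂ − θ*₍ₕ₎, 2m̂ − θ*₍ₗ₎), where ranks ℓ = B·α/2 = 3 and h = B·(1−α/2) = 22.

(7.6, 13.2)

Percentile endpoints at ranks 3 and 22: θ*₍3₎ = 9.4, θ*₍22₎ = 15.0.
Basic interval reflects these around m̂:
  lower = 2 × 11.3 − 15.0 = 7.6
  upper = 2 × 11.3 − 9.4 = 13.2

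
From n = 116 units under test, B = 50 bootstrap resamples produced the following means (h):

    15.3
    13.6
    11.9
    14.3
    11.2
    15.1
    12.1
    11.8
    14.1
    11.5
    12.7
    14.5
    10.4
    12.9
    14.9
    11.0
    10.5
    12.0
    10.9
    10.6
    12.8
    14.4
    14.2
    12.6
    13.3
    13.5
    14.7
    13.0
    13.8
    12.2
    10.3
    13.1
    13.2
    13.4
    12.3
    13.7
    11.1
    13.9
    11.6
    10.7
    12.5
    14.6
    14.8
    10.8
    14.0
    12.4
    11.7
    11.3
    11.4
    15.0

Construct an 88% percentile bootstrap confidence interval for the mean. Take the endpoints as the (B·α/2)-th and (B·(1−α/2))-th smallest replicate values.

(10.5, 14.9)

Sorted replicates: 10.3, 10.4, 10.5, 10.6, 10.7, 10.8, 10.9, 11.0, 11.1, 11.2, 11.3, 11.4, 11.5, 11.6, 11.7, 11.8, 11.9, 12.0, 12.1, 12.2, 12.3, 12.4, 12.5, 12.6, 12.7, 12.8, 12.9, 13.0, 13.1, 13.2, 13.3, 13.4, 13.5, 13.6, 13.7, 13.8, 13.9, 14.0, 14.1, 14.2, 14.3, 14.4, 14.5, 14.6, 14.7, 14.8, 14.9, 15.0, 15.1, 15.3
α = 0.12; lower rank = 50 × 0.060 = 3; upper rank = 50 × 0.940 = 47.
The 3rd smallest replicate is 10.5; the 47th is 14.9.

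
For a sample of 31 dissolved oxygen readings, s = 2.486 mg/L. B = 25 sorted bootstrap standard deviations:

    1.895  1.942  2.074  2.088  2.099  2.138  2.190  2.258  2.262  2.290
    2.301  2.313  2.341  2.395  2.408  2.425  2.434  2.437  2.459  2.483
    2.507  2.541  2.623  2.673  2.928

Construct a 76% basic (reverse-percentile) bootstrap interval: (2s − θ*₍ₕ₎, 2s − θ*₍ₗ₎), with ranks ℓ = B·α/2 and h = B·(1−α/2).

Percentile endpoints at ranks 3 and 22: θ*₍3₎ = 2.074, θ*₍22₎ = 2.541.
Basic interval reflects these around s:
  lower = 2 × 2.486 − 2.541 = 2.431
  upper = 2 × 2.486 − 2.074 = 2.898

(2.431, 2.898)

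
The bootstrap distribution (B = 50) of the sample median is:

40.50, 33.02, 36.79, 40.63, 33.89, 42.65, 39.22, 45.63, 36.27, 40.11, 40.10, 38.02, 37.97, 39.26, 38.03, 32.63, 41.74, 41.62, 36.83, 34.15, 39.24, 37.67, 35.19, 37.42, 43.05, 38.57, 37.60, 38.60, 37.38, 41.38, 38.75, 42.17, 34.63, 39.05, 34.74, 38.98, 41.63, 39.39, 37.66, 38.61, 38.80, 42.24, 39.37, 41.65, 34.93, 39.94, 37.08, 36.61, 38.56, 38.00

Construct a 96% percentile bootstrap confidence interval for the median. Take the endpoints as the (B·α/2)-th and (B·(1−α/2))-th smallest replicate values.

(32.63, 43.05)

Sorted replicates: 32.63, 33.02, 33.89, 34.15, 34.63, 34.74, 34.93, 35.19, 36.27, 36.61, 36.79, 36.83, 37.08, 37.38, 37.42, 37.60, 37.66, 37.67, 37.97, 38.00, 38.02, 38.03, 38.56, 38.57, 38.60, 38.61, 38.75, 38.80, 38.98, 39.05, 39.22, 39.24, 39.26, 39.37, 39.39, 39.94, 40.10, 40.11, 40.50, 40.63, 41.38, 41.62, 41.63, 41.65, 41.74, 42.17, 42.24, 42.65, 43.05, 45.63
α = 0.04; lower rank = 50 × 0.020 = 1; upper rank = 50 × 0.980 = 49.
The 1st smallest replicate is 32.63; the 49th is 43.05.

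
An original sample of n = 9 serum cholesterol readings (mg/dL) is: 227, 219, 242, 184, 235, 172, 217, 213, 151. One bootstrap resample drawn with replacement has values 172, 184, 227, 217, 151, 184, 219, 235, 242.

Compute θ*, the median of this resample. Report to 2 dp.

θ* = 217.00

Sorted: 151, 172, 184, 184, 217, 219, 227, 235, 242
Median = middle value = 217.00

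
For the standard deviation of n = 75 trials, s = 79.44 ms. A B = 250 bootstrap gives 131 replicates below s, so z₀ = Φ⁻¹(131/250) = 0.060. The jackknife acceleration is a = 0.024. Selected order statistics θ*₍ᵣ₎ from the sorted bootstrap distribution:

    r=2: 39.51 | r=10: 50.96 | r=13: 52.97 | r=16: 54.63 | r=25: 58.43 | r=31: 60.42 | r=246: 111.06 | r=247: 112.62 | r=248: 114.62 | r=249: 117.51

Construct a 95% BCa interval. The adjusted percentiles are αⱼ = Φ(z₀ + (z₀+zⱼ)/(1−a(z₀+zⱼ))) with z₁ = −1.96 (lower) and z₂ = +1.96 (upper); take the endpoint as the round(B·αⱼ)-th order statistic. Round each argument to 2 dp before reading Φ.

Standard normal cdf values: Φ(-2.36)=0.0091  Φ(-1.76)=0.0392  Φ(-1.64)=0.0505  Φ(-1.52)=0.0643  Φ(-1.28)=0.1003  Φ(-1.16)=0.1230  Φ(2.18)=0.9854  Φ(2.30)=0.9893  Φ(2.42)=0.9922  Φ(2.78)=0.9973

(50.96, 111.06)

Lower: z₀ + z₁ = 0.060 + (-1.960) = -1.900; 1 − a(z₀+z₁) = 1 − (0.024)(-1.900) = 1.0456; argument = 0.060 + (-1.900)/1.0456 = -1.7571 → -1.76.
α₁ = Φ(-1.76) = 0.0392; rank = round(250 × 0.0392) = 10; θ*₍10₎ = 50.96.
Upper: z₀ + z₂ = 2.020; 1 − a(z₀+z₂) = 0.9515; argument = 2.1829 → 2.18; α₂ = 0.9854; rank = 246; θ*₍246₎ = 111.06.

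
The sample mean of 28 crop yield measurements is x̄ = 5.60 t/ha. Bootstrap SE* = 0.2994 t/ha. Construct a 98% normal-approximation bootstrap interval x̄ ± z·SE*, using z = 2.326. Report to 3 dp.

(4.904, 6.296)

Margin = 2.326 × 0.2994 = 0.6964
Interval: 5.60 ± 0.6964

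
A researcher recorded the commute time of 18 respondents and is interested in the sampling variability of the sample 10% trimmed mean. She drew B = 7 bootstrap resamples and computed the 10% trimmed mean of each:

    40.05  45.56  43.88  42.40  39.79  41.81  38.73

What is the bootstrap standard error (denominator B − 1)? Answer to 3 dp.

SE* = 2.427

Bootstrap SE is the standard deviation of the 7 replicate 10% trimmed means.
Mean of replicates: (40.05 + 45.56 + 43.88 + 42.40 + 39.79 + 41.81 + 38.73) / 7 = 292.2200 / 7 = 41.7457
Sum of squared deviations: (−1.6957)² + (+3.8143)² + (+2.1343)² + (+0.6543)² + (−1.9557)² + (+0.0643)² + (−3.0157)² = 35.3310
Variance = 35.3310 / 6 = 5.8885
SE* = √5.8885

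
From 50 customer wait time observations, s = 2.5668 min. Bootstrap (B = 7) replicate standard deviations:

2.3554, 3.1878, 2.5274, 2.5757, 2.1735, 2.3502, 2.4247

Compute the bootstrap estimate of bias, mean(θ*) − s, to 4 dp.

bias = −0.0533

mean(θ*) = (2.3554 + 3.1878 + 2.5274 + 2.5757 + 2.1735 + 2.3502 + 2.4247) / 7 = 2.51353
bias = 2.51353 − 2.5668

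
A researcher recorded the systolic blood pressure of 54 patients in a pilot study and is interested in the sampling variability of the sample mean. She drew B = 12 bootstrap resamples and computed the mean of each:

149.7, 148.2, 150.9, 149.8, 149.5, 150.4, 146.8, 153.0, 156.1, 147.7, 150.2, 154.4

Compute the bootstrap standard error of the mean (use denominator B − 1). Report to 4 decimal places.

SE* = 2.7301

Bootstrap SE is the standard deviation of the 12 replicate means.
Mean of replicates: (149.7 + 148.2 + 150.9 + 149.8 + 149.5 + 150.4 + 146.8 + 153.0 + 156.1 + 147.7 + 150.2 + 154.4) / 12 = 1806.70000 / 12 = 150.55833
Sum of squared deviations: (−0.85833)² + (−2.35833)² + (+0.34167)² + (−0.75833)² + (−1.05833)² + (−0.15833)² + (−3.75833)² + (+2.44167)² + (+5.54167)² + (−2.85833)² + (−0.35833)² + (+3.84167)² = 81.98917
Variance = 81.98917 / 11 = 7.45356
SE* = √7.45356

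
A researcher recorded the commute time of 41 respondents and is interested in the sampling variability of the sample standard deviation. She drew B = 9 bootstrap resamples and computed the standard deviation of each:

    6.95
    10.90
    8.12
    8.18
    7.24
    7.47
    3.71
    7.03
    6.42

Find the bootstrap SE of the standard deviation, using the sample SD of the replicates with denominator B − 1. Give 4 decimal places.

Bootstrap SE is the standard deviation of the 9 replicate standard deviations.
Mean of replicates: (6.95 + 10.90 + 8.12 + 8.18 + 7.24 + 7.47 + 3.71 + 7.03 + 6.42) / 9 = 66.02000 / 9 = 7.33556
Sum of squared deviations: (−0.38556)² + (+3.56444)² + (+0.78444)² + (+0.84444)² + (−0.09556)² + (+0.13444)² + (−3.62556)² + (−0.30556)² + (−0.91556)² = 28.28582
Variance = 28.28582 / 8 = 3.53573
SE* = √3.53573

SE* = 1.8804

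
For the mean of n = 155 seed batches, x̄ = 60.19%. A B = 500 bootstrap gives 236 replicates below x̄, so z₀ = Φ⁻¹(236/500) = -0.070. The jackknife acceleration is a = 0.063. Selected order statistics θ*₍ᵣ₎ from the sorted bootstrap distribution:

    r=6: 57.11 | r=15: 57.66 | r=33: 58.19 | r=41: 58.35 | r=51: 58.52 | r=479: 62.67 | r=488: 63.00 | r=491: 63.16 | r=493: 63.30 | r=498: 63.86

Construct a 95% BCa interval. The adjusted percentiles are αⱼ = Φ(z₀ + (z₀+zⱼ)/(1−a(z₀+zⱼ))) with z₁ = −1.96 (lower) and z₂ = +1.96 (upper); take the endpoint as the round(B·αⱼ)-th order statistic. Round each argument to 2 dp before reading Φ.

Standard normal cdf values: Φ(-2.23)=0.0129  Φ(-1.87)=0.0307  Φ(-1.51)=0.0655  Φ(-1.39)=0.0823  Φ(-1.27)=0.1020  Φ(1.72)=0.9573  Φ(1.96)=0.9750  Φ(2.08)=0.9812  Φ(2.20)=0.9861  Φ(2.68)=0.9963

Lower: z₀ + z₁ = -0.070 + (-1.960) = -2.030; 1 − a(z₀+z₁) = 1 − (0.063)(-2.030) = 1.1279; argument = -0.070 + (-2.030)/1.1279 = -1.8698 → -1.87.
α₁ = Φ(-1.87) = 0.0307; rank = round(500 × 0.0307) = 15; θ*₍15₎ = 57.66.
Upper: z₀ + z₂ = 1.890; 1 − a(z₀+z₂) = 0.8809; argument = 2.0755 → 2.08; α₂ = 0.9812; rank = 491; θ*₍491₎ = 63.16.

(57.66, 63.16)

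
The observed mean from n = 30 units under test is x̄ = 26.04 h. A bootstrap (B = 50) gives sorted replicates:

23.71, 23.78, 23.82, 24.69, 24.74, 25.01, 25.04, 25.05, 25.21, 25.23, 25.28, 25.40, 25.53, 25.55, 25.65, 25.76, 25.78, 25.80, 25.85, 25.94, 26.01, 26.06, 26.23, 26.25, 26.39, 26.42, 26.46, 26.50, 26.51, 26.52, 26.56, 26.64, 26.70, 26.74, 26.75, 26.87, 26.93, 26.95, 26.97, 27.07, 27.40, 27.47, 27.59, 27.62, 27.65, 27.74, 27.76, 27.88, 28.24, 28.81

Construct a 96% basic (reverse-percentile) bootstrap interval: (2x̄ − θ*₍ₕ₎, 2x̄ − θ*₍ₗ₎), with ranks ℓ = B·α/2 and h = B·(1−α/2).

Percentile endpoints at ranks 1 and 49: θ*₍1₎ = 23.71, θ*₍49₎ = 28.24.
Basic interval reflects these around x̄:
  lower = 2 × 26.04 − 28.24 = 23.84
  upper = 2 × 26.04 − 23.71 = 28.37

(23.84, 28.37)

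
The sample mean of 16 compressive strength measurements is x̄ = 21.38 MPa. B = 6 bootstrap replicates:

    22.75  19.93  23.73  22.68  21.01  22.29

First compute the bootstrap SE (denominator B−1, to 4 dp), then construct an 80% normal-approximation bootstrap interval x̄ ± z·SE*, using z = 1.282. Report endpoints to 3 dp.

(19.628, 23.132)

Mean of replicates = 22.0650; sum of squared deviations = 9.3415; SE* = √(9.3415/5) = 1.3669
Margin = 1.282 × 1.3669 = 1.7524
Interval: 21.38 ± 1.7524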